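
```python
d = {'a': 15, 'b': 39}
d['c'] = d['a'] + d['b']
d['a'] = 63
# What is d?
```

After line 1: d = {'a': 15, 'b': 39}
After line 2 (d['c'] = 15 + 39): d = {'a': 15, 'b': 39, 'c': 54}
After line 3: d = {'a': 63, 'b': 39, 'c': 54}

{'a': 63, 'b': 39, 'c': 54}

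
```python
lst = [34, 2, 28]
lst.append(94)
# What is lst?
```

[34, 2, 28, 94]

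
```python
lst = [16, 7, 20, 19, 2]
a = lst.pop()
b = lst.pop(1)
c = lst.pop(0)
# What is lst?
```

After line 1: lst = [16, 7, 20, 19, 2]
After line 2 (pop() -> a = 2): lst = [16, 7, 20, 19]
After line 3 (pop(1) -> b = 7): lst = [16, 20, 19]
After line 4 (pop(0) -> c = 16): lst = [20, 19]

[20, 19]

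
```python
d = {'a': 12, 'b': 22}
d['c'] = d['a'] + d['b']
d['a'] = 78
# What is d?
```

After line 1: d = {'a': 12, 'b': 22}
After line 2 (d['c'] = 12 + 22): d = {'a': 12, 'b': 22, 'c': 34}
After line 3: d = {'a': 78, 'b': 22, 'c': 34}

{'a': 78, 'b': 22, 'c': 34}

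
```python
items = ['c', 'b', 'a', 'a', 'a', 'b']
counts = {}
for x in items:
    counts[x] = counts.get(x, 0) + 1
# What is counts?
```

Initial: counts = {}, items = ['c', 'b', 'a', 'a', 'a', 'b']
See 'c': counts = {'c': 1}
See 'b': counts = {'c': 1, 'b': 1}
See 'a': counts = {'c': 1, 'b': 1, 'a': 1}
See 'a': counts = {'c': 1, 'b': 1, 'a': 2}
See 'a': counts = {'c': 1, 'b': 1, 'a': 3}
See 'b': counts = {'c': 1, 'b': 2, 'a': 3}

{'c': 1, 'b': 2, 'a': 3}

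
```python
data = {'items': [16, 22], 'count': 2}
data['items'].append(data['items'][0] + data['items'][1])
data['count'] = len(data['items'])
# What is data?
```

After line 1: data = {'items': [16, 22], 'count': 2}
After line 2 (append 16 + 22 = 38): data = {'items': [16, 22, 38], 'count': 2}
After line 3 (count = len(items) = 3): data = {'items': [16, 22, 38], 'count': 3}

{'items': [16, 22, 38], 'count': 3}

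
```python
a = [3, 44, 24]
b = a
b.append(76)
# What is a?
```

After line 1: a = [3, 44, 24]
After line 2 (b = a is an alias, same object): a = [3, 44, 24], b = [3, 44, 24]
After line 3 (b.append mutates the shared list): a = [3, 44, 24, 76], b = [3, 44, 24, 76]

[3, 44, 24, 76]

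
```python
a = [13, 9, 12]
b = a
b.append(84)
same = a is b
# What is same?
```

After line 1: a = [13, 9, 12]
After line 2 (b = a is an alias, same object): a = [13, 9, 12], b = [13, 9, 12]
After line 3 (b.append mutates the shared list): a = [13, 9, 12, 84], b = [13, 9, 12, 84]
After line 4 (same = a is b; same object -> True): same = True

True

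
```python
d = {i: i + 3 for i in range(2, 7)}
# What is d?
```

{2: 5, 3: 6, 4: 7, 5: 8, 6: 9}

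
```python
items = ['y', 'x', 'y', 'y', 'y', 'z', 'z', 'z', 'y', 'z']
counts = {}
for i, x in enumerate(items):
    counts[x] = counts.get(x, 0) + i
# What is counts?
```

Initial: counts = {}, items = ['y', 'x', 'y', 'y', 'y', 'z', 'z', 'z', 'y', 'z']
i=0, x='y': counts = {'y': 0}
i=1, x='x': counts = {'y': 0, 'x': 1}
i=2, x='y': counts = {'y': 2, 'x': 1}
i=3, x='y': counts = {'y': 5, 'x': 1}
i=4, x='y': counts = {'y': 9, 'x': 1}
i=5, x='z': counts = {'y': 9, 'x': 1, 'z': 5}
i=6, x='z': counts = {'y': 9, 'x': 1, 'z': 11}
i=7, x='z': counts = {'y': 9, 'x': 1, 'z': 18}
i=8, x='y': counts = {'y': 17, 'x': 1, 'z': 18}
i=9, x='z': counts = {'y': 17, 'x': 1, 'z': 27}

{'y': 17, 'x': 1, 'z': 27}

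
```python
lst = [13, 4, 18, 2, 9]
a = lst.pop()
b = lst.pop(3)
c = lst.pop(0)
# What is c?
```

After line 1: lst = [13, 4, 18, 2, 9]
After line 2 (pop() -> a = 9): lst = [13, 4, 18, 2]
After line 3 (pop(3) -> b = 2): lst = [13, 4, 18]
After line 4 (pop(0) -> c = 13): lst = [4, 18]

13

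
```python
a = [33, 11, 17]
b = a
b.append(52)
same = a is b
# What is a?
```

After line 1: a = [33, 11, 17]
After line 2 (b = a is an alias, same object): a = [33, 11, 17], b = [33, 11, 17]
After line 3 (b.append mutates the shared list): a = [33, 11, 17, 52], b = [33, 11, 17, 52]
After line 4 (same = a is b; same object -> True): same = True

[33, 11, 17, 52]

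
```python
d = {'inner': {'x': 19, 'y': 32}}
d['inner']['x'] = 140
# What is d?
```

After line 1: d = {'inner': {'x': 19, 'y': 32}}
After line 2 (inner x overwritten): d = {'inner': {'x': 140, 'y': 32}}

{'inner': {'x': 140, 'y': 32}}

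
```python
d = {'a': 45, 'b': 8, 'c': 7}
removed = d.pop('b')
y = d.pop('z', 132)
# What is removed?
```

After line 1: d = {'a': 45, 'b': 8, 'c': 7}
After line 2 (pop 'b' returns 8): d = {'a': 45, 'c': 7}, removed = 8
After line 3 (pop 'z' missing, returns default 132): d = {'a': 45, 'c': 7}, y = 132

8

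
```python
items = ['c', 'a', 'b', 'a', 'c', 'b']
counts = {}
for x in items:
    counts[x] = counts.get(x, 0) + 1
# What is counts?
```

Initial: counts = {}, items = ['c', 'a', 'b', 'a', 'c', 'b']
See 'c': counts = {'c': 1}
See 'a': counts = {'c': 1, 'a': 1}
See 'b': counts = {'c': 1, 'a': 1, 'b': 1}
See 'a': counts = {'c': 1, 'a': 2, 'b': 1}
See 'c': counts = {'c': 2, 'a': 2, 'b': 1}
See 'b': counts = {'c': 2, 'a': 2, 'b': 2}

{'c': 2, 'a': 2, 'b': 2}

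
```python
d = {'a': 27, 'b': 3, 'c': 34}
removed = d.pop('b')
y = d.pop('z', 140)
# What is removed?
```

After line 1: d = {'a': 27, 'b': 3, 'c': 34}
After line 2 (pop 'b' returns 3): d = {'a': 27, 'c': 34}, removed = 3
After line 3 (pop 'z' missing, returns default 140): d = {'a': 27, 'c': 34}, y = 140

3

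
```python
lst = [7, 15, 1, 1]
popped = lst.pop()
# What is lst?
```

[7, 15, 1]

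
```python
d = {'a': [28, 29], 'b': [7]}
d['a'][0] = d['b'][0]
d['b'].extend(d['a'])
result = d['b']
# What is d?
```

After line 1: d = {'a': [28, 29], 'b': [7]}
After line 2 (a[0] = b[0] = 7): d = {'a': [7, 29], 'b': [7]}
After line 3 (b.extend(a) appends [7, 29]): d = {'a': [7, 29], 'b': [7, 7, 29]}
After line 4: result = d['b'] = [7, 7, 29]

{'a': [7, 29], 'b': [7, 7, 29]}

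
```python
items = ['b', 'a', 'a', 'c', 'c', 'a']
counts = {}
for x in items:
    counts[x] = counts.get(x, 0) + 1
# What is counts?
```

Initial: counts = {}, items = ['b', 'a', 'a', 'c', 'c', 'a']
See 'b': counts = {'b': 1}
See 'a': counts = {'b': 1, 'a': 1}
See 'a': counts = {'b': 1, 'a': 2}
See 'c': counts = {'b': 1, 'a': 2, 'c': 1}
See 'c': counts = {'b': 1, 'a': 2, 'c': 2}
See 'a': counts = {'b': 1, 'a': 3, 'c': 2}

{'b': 1, 'a': 3, 'c': 2}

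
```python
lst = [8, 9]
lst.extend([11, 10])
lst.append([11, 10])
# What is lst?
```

After line 1: lst = [8, 9]
After line 2 (extend unpacks [11, 10]): lst = [8, 9, 11, 10]
After line 3 (append adds [11, 10] as single element): lst = [8, 9, 11, 10, [11, 10]]

[8, 9, 11, 10, [11, 10]]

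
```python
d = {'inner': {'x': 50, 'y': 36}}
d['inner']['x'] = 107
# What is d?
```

After line 1: d = {'inner': {'x': 50, 'y': 36}}
After line 2 (inner x overwritten): d = {'inner': {'x': 107, 'y': 36}}

{'inner': {'x': 107, 'y': 36}}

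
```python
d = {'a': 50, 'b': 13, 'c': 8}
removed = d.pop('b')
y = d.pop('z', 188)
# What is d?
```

After line 1: d = {'a': 50, 'b': 13, 'c': 8}
After line 2 (pop 'b' returns 13): d = {'a': 50, 'c': 8}, removed = 13
After line 3 (pop 'z' missing, returns default 188): d = {'a': 50, 'c': 8}, y = 188

{'a': 50, 'c': 8}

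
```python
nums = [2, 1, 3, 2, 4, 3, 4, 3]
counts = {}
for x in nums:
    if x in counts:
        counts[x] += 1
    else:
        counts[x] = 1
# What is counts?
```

Initial: counts = {}, nums = [2, 1, 3, 2, 4, 3, 4, 3]
See 2: counts = {2: 1}
See 1: counts = {2: 1, 1: 1}
See 3: counts = {2: 1, 1: 1, 3: 1}
See 2: counts = {2: 2, 1: 1, 3: 1}
See 4: counts = {2: 2, 1: 1, 3: 1, 4: 1}
See 3: counts = {2: 2, 1: 1, 3: 2, 4: 1}
See 4: counts = {2: 2, 1: 1, 3: 2, 4: 2}
See 3: counts = {2: 2, 1: 1, 3: 3, 4: 2}

{2: 2, 1: 1, 3: 3, 4: 2}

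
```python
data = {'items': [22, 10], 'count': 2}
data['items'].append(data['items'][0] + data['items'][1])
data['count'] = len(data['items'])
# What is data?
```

After line 1: data = {'items': [22, 10], 'count': 2}
After line 2 (append 22 + 10 = 32): data = {'items': [22, 10, 32], 'count': 2}
After line 3 (count = len(items) = 3): data = {'items': [22, 10, 32], 'count': 3}

{'items': [22, 10, 32], 'count': 3}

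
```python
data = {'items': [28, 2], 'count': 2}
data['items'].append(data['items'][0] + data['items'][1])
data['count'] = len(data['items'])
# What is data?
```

After line 1: data = {'items': [28, 2], 'count': 2}
After line 2 (append 28 + 2 = 30): data = {'items': [28, 2, 30], 'count': 2}
After line 3 (count = len(items) = 3): data = {'items': [28, 2, 30], 'count': 3}

{'items': [28, 2, 30], 'count': 3}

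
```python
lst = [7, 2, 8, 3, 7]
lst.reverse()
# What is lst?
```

[7, 3, 8, 2, 7]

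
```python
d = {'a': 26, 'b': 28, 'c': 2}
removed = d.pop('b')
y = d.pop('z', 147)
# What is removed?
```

After line 1: d = {'a': 26, 'b': 28, 'c': 2}
After line 2 (pop 'b' returns 28): d = {'a': 26, 'c': 2}, removed = 28
After line 3 (pop 'z' missing, returns default 147): d = {'a': 26, 'c': 2}, y = 147

28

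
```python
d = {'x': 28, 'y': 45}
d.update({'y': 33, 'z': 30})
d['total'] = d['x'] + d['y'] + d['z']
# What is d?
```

After line 1: d = {'x': 28, 'y': 45}
After line 2 (y overwritten, z added): d = {'x': 28, 'y': 33, 'z': 30}
After line 3 (total = 28 + 33 + 30 = 91): d = {'x': 28, 'y': 33, 'z': 30, 'total': 91}

{'x': 28, 'y': 33, 'z': 30, 'total': 91}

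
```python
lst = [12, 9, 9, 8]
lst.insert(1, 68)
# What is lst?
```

[12, 68, 9, 9, 8]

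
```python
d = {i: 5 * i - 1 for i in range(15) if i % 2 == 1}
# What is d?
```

{1: 4, 3: 14, 5: 24, 7: 34, 9: 44, 11: 54, 13: 64}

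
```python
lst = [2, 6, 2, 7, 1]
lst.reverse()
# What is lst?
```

[1, 7, 2, 6, 2]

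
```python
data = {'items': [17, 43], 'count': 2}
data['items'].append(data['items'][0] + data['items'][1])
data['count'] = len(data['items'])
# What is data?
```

After line 1: data = {'items': [17, 43], 'count': 2}
After line 2 (append 17 + 43 = 60): data = {'items': [17, 43, 60], 'count': 2}
After line 3 (count = len(items) = 3): data = {'items': [17, 43, 60], 'count': 3}

{'items': [17, 43, 60], 'count': 3}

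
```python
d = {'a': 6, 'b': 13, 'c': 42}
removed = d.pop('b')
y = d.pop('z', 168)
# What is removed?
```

After line 1: d = {'a': 6, 'b': 13, 'c': 42}
After line 2 (pop 'b' returns 13): d = {'a': 6, 'c': 42}, removed = 13
After line 3 (pop 'z' missing, returns default 168): d = {'a': 6, 'c': 42}, y = 168

13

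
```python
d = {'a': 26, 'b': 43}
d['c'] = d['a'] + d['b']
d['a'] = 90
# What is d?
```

After line 1: d = {'a': 26, 'b': 43}
After line 2 (d['c'] = 26 + 43): d = {'a': 26, 'b': 43, 'c': 69}
After line 3: d = {'a': 90, 'b': 43, 'c': 69}

{'a': 90, 'b': 43, 'c': 69}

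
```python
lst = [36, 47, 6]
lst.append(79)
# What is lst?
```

[36, 47, 6, 79]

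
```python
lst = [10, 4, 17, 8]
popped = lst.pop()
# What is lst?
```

[10, 4, 17]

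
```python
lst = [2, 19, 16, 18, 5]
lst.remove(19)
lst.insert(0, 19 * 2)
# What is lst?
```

After line 1: lst = [2, 19, 16, 18, 5]
After line 2 (remove first 19): lst = [2, 16, 18, 5]
After line 3 (insert 38 at index 0): lst = [38, 2, 16, 18, 5]

[38, 2, 16, 18, 5]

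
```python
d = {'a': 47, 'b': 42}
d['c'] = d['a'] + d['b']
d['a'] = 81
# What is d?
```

After line 1: d = {'a': 47, 'b': 42}
After line 2 (d['c'] = 47 + 42): d = {'a': 47, 'b': 42, 'c': 89}
After line 3: d = {'a': 81, 'b': 42, 'c': 89}

{'a': 81, 'b': 42, 'c': 89}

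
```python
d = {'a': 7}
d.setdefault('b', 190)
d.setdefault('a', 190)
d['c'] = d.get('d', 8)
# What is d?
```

After line 1: d = {'a': 7}
After line 2 (setdefault adds 'b'=190): d = {'a': 7, 'b': 190}
After line 3 (setdefault 'a' no-op, already exists): d = {'a': 7, 'b': 190}
After line 4 (get('d', 8) returns default since 'd' not in d): d = {'a': 7, 'b': 190, 'c': 8}

{'a': 7, 'b': 190, 'c': 8}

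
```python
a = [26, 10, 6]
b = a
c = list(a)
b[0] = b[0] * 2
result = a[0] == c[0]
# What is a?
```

After line 1: a = [26, 10, 6]
After line 2 (b = a, alias): a = [26, 10, 6], b = [26, 10, 6]
After line 3 (c = list(a) is a copy, new object): c = [26, 10, 6]
After line 4 (b[0] = 26 * 2 = 52; mutates shared a/b): a = b = [52, 10, 6], c = [26, 10, 6]
After line 5 (a[0] = 52, c[0] = 26; result = False)

[52, 10, 6]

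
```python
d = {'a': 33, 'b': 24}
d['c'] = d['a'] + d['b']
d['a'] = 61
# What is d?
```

After line 1: d = {'a': 33, 'b': 24}
After line 2 (d['c'] = 33 + 24): d = {'a': 33, 'b': 24, 'c': 57}
After line 3: d = {'a': 61, 'b': 24, 'c': 57}

{'a': 61, 'b': 24, 'c': 57}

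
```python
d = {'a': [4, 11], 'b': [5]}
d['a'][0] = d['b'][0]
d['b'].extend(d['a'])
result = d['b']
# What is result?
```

After line 1: d = {'a': [4, 11], 'b': [5]}
After line 2 (a[0] = b[0] = 5): d = {'a': [5, 11], 'b': [5]}
After line 3 (b.extend(a) appends [5, 11]): d = {'a': [5, 11], 'b': [5, 5, 11]}
After line 4: result = d['b'] = [5, 5, 11]

[5, 5, 11]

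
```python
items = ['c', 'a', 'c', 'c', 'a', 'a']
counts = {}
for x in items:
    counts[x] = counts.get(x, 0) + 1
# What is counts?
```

Initial: counts = {}, items = ['c', 'a', 'c', 'c', 'a', 'a']
See 'c': counts = {'c': 1}
See 'a': counts = {'c': 1, 'a': 1}
See 'c': counts = {'c': 2, 'a': 1}
See 'c': counts = {'c': 3, 'a': 1}
See 'a': counts = {'c': 3, 'a': 2}
See 'a': counts = {'c': 3, 'a': 3}

{'c': 3, 'a': 3}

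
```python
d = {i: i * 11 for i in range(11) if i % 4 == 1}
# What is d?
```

{1: 11, 5: 55, 9: 99}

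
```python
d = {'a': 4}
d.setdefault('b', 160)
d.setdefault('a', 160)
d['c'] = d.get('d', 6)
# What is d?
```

After line 1: d = {'a': 4}
After line 2 (setdefault adds 'b'=160): d = {'a': 4, 'b': 160}
After line 3 (setdefault 'a' no-op, already exists): d = {'a': 4, 'b': 160}
After line 4 (get('d', 6) returns default since 'd' not in d): d = {'a': 4, 'b': 160, 'c': 6}

{'a': 4, 'b': 160, 'c': 6}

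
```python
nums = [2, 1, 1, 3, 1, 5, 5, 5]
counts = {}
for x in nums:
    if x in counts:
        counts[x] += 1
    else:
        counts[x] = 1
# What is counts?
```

Initial: counts = {}, nums = [2, 1, 1, 3, 1, 5, 5, 5]
See 2: counts = {2: 1}
See 1: counts = {2: 1, 1: 1}
See 1: counts = {2: 1, 1: 2}
See 3: counts = {2: 1, 1: 2, 3: 1}
See 1: counts = {2: 1, 1: 3, 3: 1}
See 5: counts = {2: 1, 1: 3, 3: 1, 5: 1}
See 5: counts = {2: 1, 1: 3, 3: 1, 5: 2}
See 5: counts = {2: 1, 1: 3, 3: 1, 5: 3}

{2: 1, 1: 3, 3: 1, 5: 3}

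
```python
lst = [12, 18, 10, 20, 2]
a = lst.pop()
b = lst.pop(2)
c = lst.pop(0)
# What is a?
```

After line 1: lst = [12, 18, 10, 20, 2]
After line 2 (pop() -> a = 2): lst = [12, 18, 10, 20]
After line 3 (pop(2) -> b = 10): lst = [12, 18, 20]
After line 4 (pop(0) -> c = 12): lst = [18, 20]

2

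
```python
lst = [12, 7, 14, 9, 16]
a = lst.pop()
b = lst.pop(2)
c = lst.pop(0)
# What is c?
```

After line 1: lst = [12, 7, 14, 9, 16]
After line 2 (pop() -> a = 16): lst = [12, 7, 14, 9]
After line 3 (pop(2) -> b = 14): lst = [12, 7, 9]
After line 4 (pop(0) -> c = 12): lst = [7, 9]

12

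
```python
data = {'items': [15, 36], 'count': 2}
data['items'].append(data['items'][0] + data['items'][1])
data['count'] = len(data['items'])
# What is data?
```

After line 1: data = {'items': [15, 36], 'count': 2}
After line 2 (append 15 + 36 = 51): data = {'items': [15, 36, 51], 'count': 2}
After line 3 (count = len(items) = 3): data = {'items': [15, 36, 51], 'count': 3}

{'items': [15, 36, 51], 'count': 3}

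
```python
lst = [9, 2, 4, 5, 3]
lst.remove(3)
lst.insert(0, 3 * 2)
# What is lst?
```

After line 1: lst = [9, 2, 4, 5, 3]
After line 2 (remove first 3): lst = [9, 2, 4, 5]
After line 3 (insert 6 at index 0): lst = [6, 9, 2, 4, 5]

[6, 9, 2, 4, 5]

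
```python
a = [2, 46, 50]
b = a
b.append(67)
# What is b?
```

After line 1: a = [2, 46, 50]
After line 2 (b = a is an alias, same object): a = [2, 46, 50], b = [2, 46, 50]
After line 3 (b.append mutates the shared list): a = [2, 46, 50, 67], b = [2, 46, 50, 67]

[2, 46, 50, 67]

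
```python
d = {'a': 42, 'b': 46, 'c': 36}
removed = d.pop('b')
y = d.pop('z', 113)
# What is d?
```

After line 1: d = {'a': 42, 'b': 46, 'c': 36}
After line 2 (pop 'b' returns 46): d = {'a': 42, 'c': 36}, removed = 46
After line 3 (pop 'z' missing, returns default 113): d = {'a': 42, 'c': 36}, y = 113

{'a': 42, 'c': 36}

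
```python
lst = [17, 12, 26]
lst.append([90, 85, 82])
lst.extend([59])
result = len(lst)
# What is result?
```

After line 1: lst = [17, 12, 26]
After line 2 (append adds [90, 85, 82] as single element): lst = [17, 12, 26, [90, 85, 82]]
After line 3 (extend unpacks [59], adds 59): lst = [17, 12, 26, [90, 85, 82], 59]
After line 4: result = len(lst) = 5

5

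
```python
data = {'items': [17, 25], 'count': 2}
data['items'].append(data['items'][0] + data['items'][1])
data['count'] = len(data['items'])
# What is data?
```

After line 1: data = {'items': [17, 25], 'count': 2}
After line 2 (append 17 + 25 = 42): data = {'items': [17, 25, 42], 'count': 2}
After line 3 (count = len(items) = 3): data = {'items': [17, 25, 42], 'count': 3}

{'items': [17, 25, 42], 'count': 3}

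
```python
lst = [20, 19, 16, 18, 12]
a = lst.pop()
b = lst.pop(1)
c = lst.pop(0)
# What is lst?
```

After line 1: lst = [20, 19, 16, 18, 12]
After line 2 (pop() -> a = 12): lst = [20, 19, 16, 18]
After line 3 (pop(1) -> b = 19): lst = [20, 16, 18]
After line 4 (pop(0) -> c = 20): lst = [16, 18]

[16, 18]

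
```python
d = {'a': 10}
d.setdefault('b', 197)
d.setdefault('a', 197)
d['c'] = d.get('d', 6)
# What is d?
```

After line 1: d = {'a': 10}
After line 2 (setdefault adds 'b'=197): d = {'a': 10, 'b': 197}
After line 3 (setdefault 'a' no-op, already exists): d = {'a': 10, 'b': 197}
After line 4 (get('d', 6) returns default since 'd' not in d): d = {'a': 10, 'b': 197, 'c': 6}

{'a': 10, 'b': 197, 'c': 6}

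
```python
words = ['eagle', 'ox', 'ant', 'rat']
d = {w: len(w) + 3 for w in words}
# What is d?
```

{'eagle': 8, 'ox': 5, 'ant': 6, 'rat': 6}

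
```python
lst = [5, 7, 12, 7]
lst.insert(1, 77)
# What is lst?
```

[5, 77, 7, 12, 7]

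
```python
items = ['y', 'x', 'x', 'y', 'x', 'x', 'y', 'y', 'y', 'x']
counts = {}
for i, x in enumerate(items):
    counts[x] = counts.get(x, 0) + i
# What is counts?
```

Initial: counts = {}, items = ['y', 'x', 'x', 'y', 'x', 'x', 'y', 'y', 'y', 'x']
i=0, x='y': counts = {'y': 0}
i=1, x='x': counts = {'y': 0, 'x': 1}
i=2, x='x': counts = {'y': 0, 'x': 3}
i=3, x='y': counts = {'y': 3, 'x': 3}
i=4, x='x': counts = {'y': 3, 'x': 7}
i=5, x='x': counts = {'y': 3, 'x': 12}
i=6, x='y': counts = {'y': 9, 'x': 12}
i=7, x='y': counts = {'y': 16, 'x': 12}
i=8, x='y': counts = {'y': 24, 'x': 12}
i=9, x='x': counts = {'y': 24, 'x': 21}

{'y': 24, 'x': 21}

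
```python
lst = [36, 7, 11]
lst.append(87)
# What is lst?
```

[36, 7, 11, 87]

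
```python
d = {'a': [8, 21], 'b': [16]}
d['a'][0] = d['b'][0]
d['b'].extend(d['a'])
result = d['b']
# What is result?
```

After line 1: d = {'a': [8, 21], 'b': [16]}
After line 2 (a[0] = b[0] = 16): d = {'a': [16, 21], 'b': [16]}
After line 3 (b.extend(a) appends [16, 21]): d = {'a': [16, 21], 'b': [16, 16, 21]}
After line 4: result = d['b'] = [16, 16, 21]

[16, 16, 21]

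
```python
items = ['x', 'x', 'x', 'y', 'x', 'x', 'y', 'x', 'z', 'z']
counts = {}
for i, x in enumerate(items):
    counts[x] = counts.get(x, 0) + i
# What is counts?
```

Initial: counts = {}, items = ['x', 'x', 'x', 'y', 'x', 'x', 'y', 'x', 'z', 'z']
i=0, x='x': counts = {'x': 0}
i=1, x='x': counts = {'x': 1}
i=2, x='x': counts = {'x': 3}
i=3, x='y': counts = {'x': 3, 'y': 3}
i=4, x='x': counts = {'x': 7, 'y': 3}
i=5, x='x': counts = {'x': 12, 'y': 3}
i=6, x='y': counts = {'x': 12, 'y': 9}
i=7, x='x': counts = {'x': 19, 'y': 9}
i=8, x='z': counts = {'x': 19, 'y': 9, 'z': 8}
i=9, x='z': counts = {'x': 19, 'y': 9, 'z': 17}

{'x': 19, 'y': 9, 'z': 17}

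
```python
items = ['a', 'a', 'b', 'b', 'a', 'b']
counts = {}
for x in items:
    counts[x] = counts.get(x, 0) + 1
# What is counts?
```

Initial: counts = {}, items = ['a', 'a', 'b', 'b', 'a', 'b']
See 'a': counts = {'a': 1}
See 'a': counts = {'a': 2}
See 'b': counts = {'a': 2, 'b': 1}
See 'b': counts = {'a': 2, 'b': 2}
See 'a': counts = {'a': 3, 'b': 2}
See 'b': counts = {'a': 3, 'b': 3}

{'a': 3, 'b': 3}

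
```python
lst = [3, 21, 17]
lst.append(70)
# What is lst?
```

[3, 21, 17, 70]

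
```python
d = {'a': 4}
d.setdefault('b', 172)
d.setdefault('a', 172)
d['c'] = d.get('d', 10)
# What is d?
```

After line 1: d = {'a': 4}
After line 2 (setdefault adds 'b'=172): d = {'a': 4, 'b': 172}
After line 3 (setdefault 'a' no-op, already exists): d = {'a': 4, 'b': 172}
After line 4 (get('d', 10) returns default since 'd' not in d): d = {'a': 4, 'b': 172, 'c': 10}

{'a': 4, 'b': 172, 'c': 10}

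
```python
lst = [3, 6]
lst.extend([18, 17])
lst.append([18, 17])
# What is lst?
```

After line 1: lst = [3, 6]
After line 2 (extend unpacks [18, 17]): lst = [3, 6, 18, 17]
After line 3 (append adds [18, 17] as single element): lst = [3, 6, 18, 17, [18, 17]]

[3, 6, 18, 17, [18, 17]]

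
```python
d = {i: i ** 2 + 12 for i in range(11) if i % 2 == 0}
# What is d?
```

{0: 12, 2: 16, 4: 28, 6: 48, 8: 76, 10: 112}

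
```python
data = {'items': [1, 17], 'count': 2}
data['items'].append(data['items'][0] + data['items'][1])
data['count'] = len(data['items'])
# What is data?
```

After line 1: data = {'items': [1, 17], 'count': 2}
After line 2 (append 1 + 17 = 18): data = {'items': [1, 17, 18], 'count': 2}
After line 3 (count = len(items) = 3): data = {'items': [1, 17, 18], 'count': 3}

{'items': [1, 17, 18], 'count': 3}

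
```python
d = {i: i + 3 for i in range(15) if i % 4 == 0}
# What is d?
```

{0: 3, 4: 7, 8: 11, 12: 15}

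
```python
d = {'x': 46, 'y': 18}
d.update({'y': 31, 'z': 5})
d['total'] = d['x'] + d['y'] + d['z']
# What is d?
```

After line 1: d = {'x': 46, 'y': 18}
After line 2 (y overwritten, z added): d = {'x': 46, 'y': 31, 'z': 5}
After line 3 (total = 46 + 31 + 5 = 82): d = {'x': 46, 'y': 31, 'z': 5, 'total': 82}

{'x': 46, 'y': 31, 'z': 5, 'total': 82}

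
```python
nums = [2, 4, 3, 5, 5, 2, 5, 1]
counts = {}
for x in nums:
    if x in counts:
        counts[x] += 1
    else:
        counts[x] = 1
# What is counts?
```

Initial: counts = {}, nums = [2, 4, 3, 5, 5, 2, 5, 1]
See 2: counts = {2: 1}
See 4: counts = {2: 1, 4: 1}
See 3: counts = {2: 1, 4: 1, 3: 1}
See 5: counts = {2: 1, 4: 1, 3: 1, 5: 1}
See 5: counts = {2: 1, 4: 1, 3: 1, 5: 2}
See 2: counts = {2: 2, 4: 1, 3: 1, 5: 2}
See 5: counts = {2: 2, 4: 1, 3: 1, 5: 3}
See 1: counts = {2: 2, 4: 1, 3: 1, 5: 3, 1: 1}

{2: 2, 4: 1, 3: 1, 5: 3, 1: 1}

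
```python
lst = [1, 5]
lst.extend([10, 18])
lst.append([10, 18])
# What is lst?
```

After line 1: lst = [1, 5]
After line 2 (extend unpacks [10, 18]): lst = [1, 5, 10, 18]
After line 3 (append adds [10, 18] as single element): lst = [1, 5, 10, 18, [10, 18]]

[1, 5, 10, 18, [10, 18]]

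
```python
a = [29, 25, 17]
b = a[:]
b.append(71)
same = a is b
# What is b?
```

After line 1: a = [29, 25, 17]
After line 2 (b = a[:] is a shallow copy, new object): a = [29, 25, 17], b = [29, 25, 17]
After line 3 (append only mutates b): a = [29, 25, 17], b = [29, 25, 17, 71]
After line 4 (same = a is b; different objects -> False): same = False

[29, 25, 17, 71]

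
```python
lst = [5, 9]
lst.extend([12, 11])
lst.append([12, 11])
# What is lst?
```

After line 1: lst = [5, 9]
After line 2 (extend unpacks [12, 11]): lst = [5, 9, 12, 11]
After line 3 (append adds [12, 11] as single element): lst = [5, 9, 12, 11, [12, 11]]

[5, 9, 12, 11, [12, 11]]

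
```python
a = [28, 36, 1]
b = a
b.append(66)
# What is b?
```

After line 1: a = [28, 36, 1]
After line 2 (b = a is an alias, same object): a = [28, 36, 1], b = [28, 36, 1]
After line 3 (b.append mutates the shared list): a = [28, 36, 1, 66], b = [28, 36, 1, 66]

[28, 36, 1, 66]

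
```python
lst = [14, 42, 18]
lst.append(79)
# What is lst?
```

[14, 42, 18, 79]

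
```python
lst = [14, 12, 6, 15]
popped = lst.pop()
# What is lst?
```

[14, 12, 6]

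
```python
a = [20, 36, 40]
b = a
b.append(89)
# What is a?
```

After line 1: a = [20, 36, 40]
After line 2 (b = a is an alias, same object): a = [20, 36, 40], b = [20, 36, 40]
After line 3 (b.append mutates the shared list): a = [20, 36, 40, 89], b = [20, 36, 40, 89]

[20, 36, 40, 89]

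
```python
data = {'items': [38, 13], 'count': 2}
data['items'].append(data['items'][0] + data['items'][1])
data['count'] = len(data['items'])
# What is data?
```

After line 1: data = {'items': [38, 13], 'count': 2}
After line 2 (append 38 + 13 = 51): data = {'items': [38, 13, 51], 'count': 2}
After line 3 (count = len(items) = 3): data = {'items': [38, 13, 51], 'count': 3}

{'items': [38, 13, 51], 'count': 3}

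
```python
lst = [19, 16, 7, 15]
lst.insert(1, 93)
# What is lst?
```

[19, 93, 16, 7, 15]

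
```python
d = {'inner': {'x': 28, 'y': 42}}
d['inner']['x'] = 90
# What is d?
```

After line 1: d = {'inner': {'x': 28, 'y': 42}}
After line 2 (inner x overwritten): d = {'inner': {'x': 90, 'y': 42}}

{'inner': {'x': 90, 'y': 42}}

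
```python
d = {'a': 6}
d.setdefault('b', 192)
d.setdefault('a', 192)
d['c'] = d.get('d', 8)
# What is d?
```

After line 1: d = {'a': 6}
After line 2 (setdefault adds 'b'=192): d = {'a': 6, 'b': 192}
After line 3 (setdefault 'a' no-op, already exists): d = {'a': 6, 'b': 192}
After line 4 (get('d', 8) returns default since 'd' not in d): d = {'a': 6, 'b': 192, 'c': 8}

{'a': 6, 'b': 192, 'c': 8}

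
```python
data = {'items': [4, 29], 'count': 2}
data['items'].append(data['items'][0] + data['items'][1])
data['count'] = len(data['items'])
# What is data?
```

After line 1: data = {'items': [4, 29], 'count': 2}
After line 2 (append 4 + 29 = 33): data = {'items': [4, 29, 33], 'count': 2}
After line 3 (count = len(items) = 3): data = {'items': [4, 29, 33], 'count': 3}

{'items': [4, 29, 33], 'count': 3}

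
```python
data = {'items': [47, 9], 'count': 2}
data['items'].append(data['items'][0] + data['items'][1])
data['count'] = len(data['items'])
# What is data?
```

After line 1: data = {'items': [47, 9], 'count': 2}
After line 2 (append 47 + 9 = 56): data = {'items': [47, 9, 56], 'count': 2}
After line 3 (count = len(items) = 3): data = {'items': [47, 9, 56], 'count': 3}

{'items': [47, 9, 56], 'count': 3}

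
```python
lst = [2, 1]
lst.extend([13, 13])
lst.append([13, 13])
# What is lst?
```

After line 1: lst = [2, 1]
After line 2 (extend unpacks [13, 13]): lst = [2, 1, 13, 13]
After line 3 (append adds [13, 13] as single element): lst = [2, 1, 13, 13, [13, 13]]

[2, 1, 13, 13, [13, 13]]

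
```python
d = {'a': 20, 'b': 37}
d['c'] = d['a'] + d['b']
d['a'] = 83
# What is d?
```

After line 1: d = {'a': 20, 'b': 37}
After line 2 (d['c'] = 20 + 37): d = {'a': 20, 'b': 37, 'c': 57}
After line 3: d = {'a': 83, 'b': 37, 'c': 57}

{'a': 83, 'b': 37, 'c': 57}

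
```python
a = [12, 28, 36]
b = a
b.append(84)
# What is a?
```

After line 1: a = [12, 28, 36]
After line 2 (b = a is an alias, same object): a = [12, 28, 36], b = [12, 28, 36]
After line 3 (b.append mutates the shared list): a = [12, 28, 36, 84], b = [12, 28, 36, 84]

[12, 28, 36, 84]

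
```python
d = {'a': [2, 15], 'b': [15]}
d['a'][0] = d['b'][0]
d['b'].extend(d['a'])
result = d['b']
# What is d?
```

After line 1: d = {'a': [2, 15], 'b': [15]}
After line 2 (a[0] = b[0] = 15): d = {'a': [15, 15], 'b': [15]}
After line 3 (b.extend(a) appends [15, 15]): d = {'a': [15, 15], 'b': [15, 15, 15]}
After line 4: result = d['b'] = [15, 15, 15]

{'a': [15, 15], 'b': [15, 15, 15]}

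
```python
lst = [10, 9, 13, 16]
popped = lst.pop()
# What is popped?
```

16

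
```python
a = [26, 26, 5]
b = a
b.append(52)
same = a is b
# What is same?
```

After line 1: a = [26, 26, 5]
After line 2 (b = a is an alias, same object): a = [26, 26, 5], b = [26, 26, 5]
After line 3 (b.append mutates the shared list): a = [26, 26, 5, 52], b = [26, 26, 5, 52]
After line 4 (same = a is b; same object -> True): same = True

True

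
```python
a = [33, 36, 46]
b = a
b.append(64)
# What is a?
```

After line 1: a = [33, 36, 46]
After line 2 (b = a is an alias, same object): a = [33, 36, 46], b = [33, 36, 46]
After line 3 (b.append mutates the shared list): a = [33, 36, 46, 64], b = [33, 36, 46, 64]

[33, 36, 46, 64]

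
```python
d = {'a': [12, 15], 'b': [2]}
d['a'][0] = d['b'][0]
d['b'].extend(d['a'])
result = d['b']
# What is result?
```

After line 1: d = {'a': [12, 15], 'b': [2]}
After line 2 (a[0] = b[0] = 2): d = {'a': [2, 15], 'b': [2]}
After line 3 (b.extend(a) appends [2, 15]): d = {'a': [2, 15], 'b': [2, 2, 15]}
After line 4: result = d['b'] = [2, 2, 15]

[2, 2, 15]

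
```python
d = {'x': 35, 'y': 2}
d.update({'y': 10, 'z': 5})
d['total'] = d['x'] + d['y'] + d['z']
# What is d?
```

After line 1: d = {'x': 35, 'y': 2}
After line 2 (y overwritten, z added): d = {'x': 35, 'y': 10, 'z': 5}
After line 3 (total = 35 + 10 + 5 = 50): d = {'x': 35, 'y': 10, 'z': 5, 'total': 50}

{'x': 35, 'y': 10, 'z': 5, 'total': 50}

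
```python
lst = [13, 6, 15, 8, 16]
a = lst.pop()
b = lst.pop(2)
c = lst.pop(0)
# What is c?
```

After line 1: lst = [13, 6, 15, 8, 16]
After line 2 (pop() -> a = 16): lst = [13, 6, 15, 8]
After line 3 (pop(2) -> b = 15): lst = [13, 6, 8]
After line 4 (pop(0) -> c = 13): lst = [6, 8]

13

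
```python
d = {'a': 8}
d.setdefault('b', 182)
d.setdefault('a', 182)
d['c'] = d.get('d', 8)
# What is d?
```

After line 1: d = {'a': 8}
After line 2 (setdefault adds 'b'=182): d = {'a': 8, 'b': 182}
After line 3 (setdefault 'a' no-op, already exists): d = {'a': 8, 'b': 182}
After line 4 (get('d', 8) returns default since 'd' not in d): d = {'a': 8, 'b': 182, 'c': 8}

{'a': 8, 'b': 182, 'c': 8}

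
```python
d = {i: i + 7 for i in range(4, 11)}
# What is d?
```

{4: 11, 5: 12, 6: 13, 7: 14, 8: 15, 9: 16, 10: 17}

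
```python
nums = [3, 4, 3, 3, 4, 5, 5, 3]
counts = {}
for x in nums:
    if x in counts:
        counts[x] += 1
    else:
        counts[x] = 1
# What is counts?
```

Initial: counts = {}, nums = [3, 4, 3, 3, 4, 5, 5, 3]
See 3: counts = {3: 1}
See 4: counts = {3: 1, 4: 1}
See 3: counts = {3: 2, 4: 1}
See 3: counts = {3: 3, 4: 1}
See 4: counts = {3: 3, 4: 2}
See 5: counts = {3: 3, 4: 2, 5: 1}
See 5: counts = {3: 3, 4: 2, 5: 2}
See 3: counts = {3: 4, 4: 2, 5: 2}

{3: 4, 4: 2, 5: 2}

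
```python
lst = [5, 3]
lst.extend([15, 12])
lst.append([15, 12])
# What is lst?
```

After line 1: lst = [5, 3]
After line 2 (extend unpacks [15, 12]): lst = [5, 3, 15, 12]
After line 3 (append adds [15, 12] as single element): lst = [5, 3, 15, 12, [15, 12]]

[5, 3, 15, 12, [15, 12]]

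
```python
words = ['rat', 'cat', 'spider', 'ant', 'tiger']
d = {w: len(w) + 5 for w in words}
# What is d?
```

{'rat': 8, 'cat': 8, 'spider': 11, 'ant': 8, 'tiger': 10}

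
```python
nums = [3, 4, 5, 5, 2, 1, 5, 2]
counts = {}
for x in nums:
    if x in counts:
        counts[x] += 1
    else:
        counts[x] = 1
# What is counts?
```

Initial: counts = {}, nums = [3, 4, 5, 5, 2, 1, 5, 2]
See 3: counts = {3: 1}
See 4: counts = {3: 1, 4: 1}
See 5: counts = {3: 1, 4: 1, 5: 1}
See 5: counts = {3: 1, 4: 1, 5: 2}
See 2: counts = {3: 1, 4: 1, 5: 2, 2: 1}
See 1: counts = {3: 1, 4: 1, 5: 2, 2: 1, 1: 1}
See 5: counts = {3: 1, 4: 1, 5: 3, 2: 1, 1: 1}
See 2: counts = {3: 1, 4: 1, 5: 3, 2: 2, 1: 1}

{3: 1, 4: 1, 5: 3, 2: 2, 1: 1}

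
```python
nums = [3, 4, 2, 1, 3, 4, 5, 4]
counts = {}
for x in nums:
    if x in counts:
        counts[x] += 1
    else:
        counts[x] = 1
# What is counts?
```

Initial: counts = {}, nums = [3, 4, 2, 1, 3, 4, 5, 4]
See 3: counts = {3: 1}
See 4: counts = {3: 1, 4: 1}
See 2: counts = {3: 1, 4: 1, 2: 1}
See 1: counts = {3: 1, 4: 1, 2: 1, 1: 1}
See 3: counts = {3: 2, 4: 1, 2: 1, 1: 1}
See 4: counts = {3: 2, 4: 2, 2: 1, 1: 1}
See 5: counts = {3: 2, 4: 2, 2: 1, 1: 1, 5: 1}
See 4: counts = {3: 2, 4: 3, 2: 1, 1: 1, 5: 1}

{3: 2, 4: 3, 2: 1, 1: 1, 5: 1}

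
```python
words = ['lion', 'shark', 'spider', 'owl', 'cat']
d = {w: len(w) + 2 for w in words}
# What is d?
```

{'lion': 6, 'shark': 7, 'spider': 8, 'owl': 5, 'cat': 5}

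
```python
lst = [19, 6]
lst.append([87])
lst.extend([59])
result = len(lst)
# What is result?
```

After line 1: lst = [19, 6]
After line 2 (append adds [87] as single element): lst = [19, 6, [87]]
After line 3 (extend unpacks [59], adds 59): lst = [19, 6, [87], 59]
After line 4: result = len(lst) = 4

4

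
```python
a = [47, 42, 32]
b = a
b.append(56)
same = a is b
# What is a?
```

After line 1: a = [47, 42, 32]
After line 2 (b = a is an alias, same object): a = [47, 42, 32], b = [47, 42, 32]
After line 3 (b.append mutates the shared list): a = [47, 42, 32, 56], b = [47, 42, 32, 56]
After line 4 (same = a is b; same object -> True): same = True

[47, 42, 32, 56]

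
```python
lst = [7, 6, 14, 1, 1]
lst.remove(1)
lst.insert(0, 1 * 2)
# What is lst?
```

After line 1: lst = [7, 6, 14, 1, 1]
After line 2 (remove first 1): lst = [7, 6, 14, 1]
After line 3 (insert 2 at index 0): lst = [2, 7, 6, 14, 1]

[2, 7, 6, 14, 1]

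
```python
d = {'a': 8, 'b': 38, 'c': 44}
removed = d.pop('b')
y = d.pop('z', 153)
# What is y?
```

After line 1: d = {'a': 8, 'b': 38, 'c': 44}
After line 2 (pop 'b' returns 38): d = {'a': 8, 'c': 44}, removed = 38
After line 3 (pop 'z' missing, returns default 153): d = {'a': 8, 'c': 44}, y = 153

153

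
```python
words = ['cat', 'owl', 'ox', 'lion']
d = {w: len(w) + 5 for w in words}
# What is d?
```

{'cat': 8, 'owl': 8, 'ox': 7, 'lion': 9}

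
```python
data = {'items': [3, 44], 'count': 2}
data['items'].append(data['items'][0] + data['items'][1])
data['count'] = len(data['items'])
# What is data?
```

After line 1: data = {'items': [3, 44], 'count': 2}
After line 2 (append 3 + 44 = 47): data = {'items': [3, 44, 47], 'count': 2}
After line 3 (count = len(items) = 3): data = {'items': [3, 44, 47], 'count': 3}

{'items': [3, 44, 47], 'count': 3}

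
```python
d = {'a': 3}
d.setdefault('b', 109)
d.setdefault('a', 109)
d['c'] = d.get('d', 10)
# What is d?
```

After line 1: d = {'a': 3}
After line 2 (setdefault adds 'b'=109): d = {'a': 3, 'b': 109}
After line 3 (setdefault 'a' no-op, already exists): d = {'a': 3, 'b': 109}
After line 4 (get('d', 10) returns default since 'd' not in d): d = {'a': 3, 'b': 109, 'c': 10}

{'a': 3, 'b': 109, 'c': 10}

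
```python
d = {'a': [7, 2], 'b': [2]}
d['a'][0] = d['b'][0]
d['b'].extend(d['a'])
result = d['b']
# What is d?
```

After line 1: d = {'a': [7, 2], 'b': [2]}
After line 2 (a[0] = b[0] = 2): d = {'a': [2, 2], 'b': [2]}
After line 3 (b.extend(a) appends [2, 2]): d = {'a': [2, 2], 'b': [2, 2, 2]}
After line 4: result = d['b'] = [2, 2, 2]

{'a': [2, 2], 'b': [2, 2, 2]}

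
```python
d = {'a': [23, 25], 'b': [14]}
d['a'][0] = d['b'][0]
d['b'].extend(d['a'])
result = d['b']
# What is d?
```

After line 1: d = {'a': [23, 25], 'b': [14]}
After line 2 (a[0] = b[0] = 14): d = {'a': [14, 25], 'b': [14]}
After line 3 (b.extend(a) appends [14, 25]): d = {'a': [14, 25], 'b': [14, 14, 25]}
After line 4: result = d['b'] = [14, 14, 25]

{'a': [14, 25], 'b': [14, 14, 25]}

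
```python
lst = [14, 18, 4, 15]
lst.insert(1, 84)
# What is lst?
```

[14, 84, 18, 4, 15]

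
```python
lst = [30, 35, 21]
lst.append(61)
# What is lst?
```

[30, 35, 21, 61]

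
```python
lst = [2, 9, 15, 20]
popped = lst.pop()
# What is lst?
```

[2, 9, 15]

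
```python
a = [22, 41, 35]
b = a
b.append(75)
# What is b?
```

After line 1: a = [22, 41, 35]
After line 2 (b = a is an alias, same object): a = [22, 41, 35], b = [22, 41, 35]
After line 3 (b.append mutates the shared list): a = [22, 41, 35, 75], b = [22, 41, 35, 75]

[22, 41, 35, 75]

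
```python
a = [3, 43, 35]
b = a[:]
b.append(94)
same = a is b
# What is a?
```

After line 1: a = [3, 43, 35]
After line 2 (b = a[:] is a shallow copy, new object): a = [3, 43, 35], b = [3, 43, 35]
After line 3 (append only mutates b): a = [3, 43, 35], b = [3, 43, 35, 94]
After line 4 (same = a is b; different objects -> False): same = False

[3, 43, 35]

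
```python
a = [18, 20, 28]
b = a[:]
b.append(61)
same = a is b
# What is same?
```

After line 1: a = [18, 20, 28]
After line 2 (b = a[:] is a shallow copy, new object): a = [18, 20, 28], b = [18, 20, 28]
After line 3 (append only mutates b): a = [18, 20, 28], b = [18, 20, 28, 61]
After line 4 (same = a is b; different objects -> False): same = False

False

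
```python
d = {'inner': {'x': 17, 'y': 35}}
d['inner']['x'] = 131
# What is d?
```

After line 1: d = {'inner': {'x': 17, 'y': 35}}
After line 2 (inner x overwritten): d = {'inner': {'x': 131, 'y': 35}}

{'inner': {'x': 131, 'y': 35}}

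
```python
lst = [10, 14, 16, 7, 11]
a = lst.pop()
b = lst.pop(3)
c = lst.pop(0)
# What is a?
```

After line 1: lst = [10, 14, 16, 7, 11]
After line 2 (pop() -> a = 11): lst = [10, 14, 16, 7]
After line 3 (pop(3) -> b = 7): lst = [10, 14, 16]
After line 4 (pop(0) -> c = 10): lst = [14, 16]

11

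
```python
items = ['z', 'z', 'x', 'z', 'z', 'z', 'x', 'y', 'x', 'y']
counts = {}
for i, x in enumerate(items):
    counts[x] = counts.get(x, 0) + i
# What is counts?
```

Initial: counts = {}, items = ['z', 'z', 'x', 'z', 'z', 'z', 'x', 'y', 'x', 'y']
i=0, x='z': counts = {'z': 0}
i=1, x='z': counts = {'z': 1}
i=2, x='x': counts = {'z': 1, 'x': 2}
i=3, x='z': counts = {'z': 4, 'x': 2}
i=4, x='z': counts = {'z': 8, 'x': 2}
i=5, x='z': counts = {'z': 13, 'x': 2}
i=6, x='x': counts = {'z': 13, 'x': 8}
i=7, x='y': counts = {'z': 13, 'x': 8, 'y': 7}
i=8, x='x': counts = {'z': 13, 'x': 16, 'y': 7}
i=9, x='y': counts = {'z': 13, 'x': 16, 'y': 16}

{'z': 13, 'x': 16, 'y': 16}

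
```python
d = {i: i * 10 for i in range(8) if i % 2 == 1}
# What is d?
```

{1: 10, 3: 30, 5: 50, 7: 70}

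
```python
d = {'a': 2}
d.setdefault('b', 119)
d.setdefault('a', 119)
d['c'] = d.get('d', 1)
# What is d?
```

After line 1: d = {'a': 2}
After line 2 (setdefault adds 'b'=119): d = {'a': 2, 'b': 119}
After line 3 (setdefault 'a' no-op, already exists): d = {'a': 2, 'b': 119}
After line 4 (get('d', 1) returns default since 'd' not in d): d = {'a': 2, 'b': 119, 'c': 1}

{'a': 2, 'b': 119, 'c': 1}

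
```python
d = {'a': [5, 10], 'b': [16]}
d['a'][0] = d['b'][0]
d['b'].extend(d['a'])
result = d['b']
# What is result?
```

After line 1: d = {'a': [5, 10], 'b': [16]}
After line 2 (a[0] = b[0] = 16): d = {'a': [16, 10], 'b': [16]}
After line 3 (b.extend(a) appends [16, 10]): d = {'a': [16, 10], 'b': [16, 16, 10]}
After line 4: result = d['b'] = [16, 16, 10]

[16, 16, 10]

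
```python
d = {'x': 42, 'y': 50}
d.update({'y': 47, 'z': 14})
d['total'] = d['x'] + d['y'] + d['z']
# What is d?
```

After line 1: d = {'x': 42, 'y': 50}
After line 2 (y overwritten, z added): d = {'x': 42, 'y': 47, 'z': 14}
After line 3 (total = 42 + 47 + 14 = 103): d = {'x': 42, 'y': 47, 'z': 14, 'total': 103}

{'x': 42, 'y': 47, 'z': 14, 'total': 103}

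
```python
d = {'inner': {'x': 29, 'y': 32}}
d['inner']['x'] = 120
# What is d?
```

After line 1: d = {'inner': {'x': 29, 'y': 32}}
After line 2 (inner x overwritten): d = {'inner': {'x': 120, 'y': 32}}

{'inner': {'x': 120, 'y': 32}}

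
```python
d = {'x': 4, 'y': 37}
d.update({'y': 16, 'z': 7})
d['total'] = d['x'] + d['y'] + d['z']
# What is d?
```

After line 1: d = {'x': 4, 'y': 37}
After line 2 (y overwritten, z added): d = {'x': 4, 'y': 16, 'z': 7}
After line 3 (total = 4 + 16 + 7 = 27): d = {'x': 4, 'y': 16, 'z': 7, 'total': 27}

{'x': 4, 'y': 16, 'z': 7, 'total': 27}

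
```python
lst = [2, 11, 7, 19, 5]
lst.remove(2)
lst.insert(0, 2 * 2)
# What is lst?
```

After line 1: lst = [2, 11, 7, 19, 5]
After line 2 (remove first 2): lst = [11, 7, 19, 5]
After line 3 (insert 4 at index 0): lst = [4, 11, 7, 19, 5]

[4, 11, 7, 19, 5]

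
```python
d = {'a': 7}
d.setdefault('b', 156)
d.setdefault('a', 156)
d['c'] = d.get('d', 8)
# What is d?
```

After line 1: d = {'a': 7}
After line 2 (setdefault adds 'b'=156): d = {'a': 7, 'b': 156}
After line 3 (setdefault 'a' no-op, already exists): d = {'a': 7, 'b': 156}
After line 4 (get('d', 8) returns default since 'd' not in d): d = {'a': 7, 'b': 156, 'c': 8}

{'a': 7, 'b': 156, 'c': 8}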